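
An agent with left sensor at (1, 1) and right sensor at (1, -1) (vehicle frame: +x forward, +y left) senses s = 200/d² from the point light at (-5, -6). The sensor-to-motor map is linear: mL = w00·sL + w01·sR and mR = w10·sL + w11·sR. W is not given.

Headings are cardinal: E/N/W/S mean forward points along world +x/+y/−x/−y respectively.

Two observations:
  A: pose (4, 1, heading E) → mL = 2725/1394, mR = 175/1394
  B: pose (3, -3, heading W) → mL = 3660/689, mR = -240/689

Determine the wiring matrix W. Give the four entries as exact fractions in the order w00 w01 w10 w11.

obs A: pose=(4,1,E) → sL=50/41, sR=25/17, mL=2725/1394, mR=175/1394
obs B: pose=(3,-3,W) → sL=200/53, sR=40/13, mL=3660/689, mR=-240/689
sensor matrix S = [[50/41, 25/17], [200/53, 40/13]]; det S = -863000/480233
solve [mL_A; mL_B] = S·[w00; w01] and [mR_A; mR_B] = S·[w10; w11]:
  w00 = 1, w01 = 1/2, w10 = -1/2, w11 = 1/2

1 1/2 -1/2 1/2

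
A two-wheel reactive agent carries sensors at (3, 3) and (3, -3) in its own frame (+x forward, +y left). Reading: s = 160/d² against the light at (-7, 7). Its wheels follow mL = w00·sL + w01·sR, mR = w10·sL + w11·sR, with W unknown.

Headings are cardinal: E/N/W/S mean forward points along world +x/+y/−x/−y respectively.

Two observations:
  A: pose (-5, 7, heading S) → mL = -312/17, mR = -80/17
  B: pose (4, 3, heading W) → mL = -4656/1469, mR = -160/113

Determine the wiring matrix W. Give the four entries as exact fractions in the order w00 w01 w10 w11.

-1/2 -1 -1 0

obs A: pose=(-5,7,S) → sL=80/17, sR=16, mL=-312/17, mR=-80/17
obs B: pose=(4,3,W) → sL=160/113, sR=32/13, mL=-4656/1469, mR=-160/113
sensor matrix S = [[80/17, 16], [160/113, 32/13]]; det S = -276480/24973
solve [mL_A; mL_B] = S·[w00; w01] and [mR_A; mR_B] = S·[w10; w11]:
  w00 = -1/2, w01 = -1, w10 = -1, w11 = 0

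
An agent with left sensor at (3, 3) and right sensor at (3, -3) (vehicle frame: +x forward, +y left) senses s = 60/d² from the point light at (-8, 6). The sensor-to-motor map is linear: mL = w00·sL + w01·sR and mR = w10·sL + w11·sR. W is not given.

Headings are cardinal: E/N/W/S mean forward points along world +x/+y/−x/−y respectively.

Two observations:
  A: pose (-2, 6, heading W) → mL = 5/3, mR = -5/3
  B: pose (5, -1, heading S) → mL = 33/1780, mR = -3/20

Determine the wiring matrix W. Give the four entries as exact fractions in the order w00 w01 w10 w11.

1 -1/2 0 -1/2

obs A: pose=(-2,6,W) → sL=10/3, sR=10/3, mL=5/3, mR=-5/3
obs B: pose=(5,-1,S) → sL=15/89, sR=3/10, mL=33/1780, mR=-3/20
sensor matrix S = [[10/3, 10/3], [15/89, 3/10]]; det S = 39/89
solve [mL_A; mL_B] = S·[w00; w01] and [mR_A; mR_B] = S·[w10; w11]:
  w00 = 1, w01 = -1/2, w10 = 0, w11 = -1/2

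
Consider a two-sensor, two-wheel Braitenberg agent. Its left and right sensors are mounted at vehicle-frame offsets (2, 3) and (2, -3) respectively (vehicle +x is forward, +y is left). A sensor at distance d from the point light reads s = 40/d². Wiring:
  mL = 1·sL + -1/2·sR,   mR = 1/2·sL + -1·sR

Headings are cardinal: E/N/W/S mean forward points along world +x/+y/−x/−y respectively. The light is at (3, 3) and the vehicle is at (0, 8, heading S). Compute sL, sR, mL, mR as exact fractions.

left sensor world pos  = (3, 6); dL² = 9
right sensor world pos = (-3, 6); dR² = 45
sL = 40/9 = 40/9
sR = 40/45 = 8/9
mL = 1·sL + -1/2·sR = 4
mR = 1/2·sL + -1·sR = 4/3

40/9 8/9 4 4/3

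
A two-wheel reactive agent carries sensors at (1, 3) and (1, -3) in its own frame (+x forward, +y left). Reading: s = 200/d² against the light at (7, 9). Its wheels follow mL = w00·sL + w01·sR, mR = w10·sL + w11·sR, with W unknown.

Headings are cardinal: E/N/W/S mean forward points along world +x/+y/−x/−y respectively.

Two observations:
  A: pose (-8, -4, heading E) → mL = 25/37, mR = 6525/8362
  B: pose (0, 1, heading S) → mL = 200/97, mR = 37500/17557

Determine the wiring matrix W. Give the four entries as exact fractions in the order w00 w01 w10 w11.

obs A: pose=(-8,-4,E) → sL=25/37, sR=50/113, mL=25/37, mR=6525/8362
obs B: pose=(0,1,S) → sL=200/97, sR=200/181, mL=200/97, mR=37500/17557
sensor matrix S = [[25/37, 50/113], [200/97, 200/181]]; det S = -12165000/73405817
solve [mL_A; mL_B] = S·[w00; w01] and [mR_A; mR_B] = S·[w10; w11]:
  w00 = 1, w01 = 0, w10 = 1/2, w11 = 1

1 0 1/2 1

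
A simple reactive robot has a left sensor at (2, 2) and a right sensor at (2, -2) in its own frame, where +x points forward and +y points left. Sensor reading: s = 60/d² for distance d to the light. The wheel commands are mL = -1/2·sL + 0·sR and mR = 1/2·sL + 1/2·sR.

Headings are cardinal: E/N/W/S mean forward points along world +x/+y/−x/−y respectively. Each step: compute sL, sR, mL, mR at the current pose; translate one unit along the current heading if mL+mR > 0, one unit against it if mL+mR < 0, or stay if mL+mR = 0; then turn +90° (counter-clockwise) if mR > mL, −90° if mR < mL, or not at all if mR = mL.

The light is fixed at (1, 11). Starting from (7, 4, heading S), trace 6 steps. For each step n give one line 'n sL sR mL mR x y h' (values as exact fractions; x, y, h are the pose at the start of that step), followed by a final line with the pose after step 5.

0 12/29 60/97 -6/29 1452/2813 7 4 S
1 3/5 15/41 -3/10 99/205 7 3 E
2 60/61 20/39 -30/61 1780/2379 8 3 N
3 30/53 6/5 -15/53 234/265 8 4 W
4 12/29 60/97 -6/29 1452/2813 7 4 S
5 3/5 15/41 -3/10 99/205 7 3 E
final 8 3 N

n=0: pose=(7,4,S); sL=12/29, sR=60/97; mL=-6/29, mR=1452/2813; mL+mR=30/97 → advance +1; mR−mL=2034/2813 → turn +1·90°
n=1: pose=(7,3,E); sL=3/5, sR=15/41; mL=-3/10, mR=99/205; mL+mR=15/82 → advance +1; mR−mL=321/410 → turn +1·90°
n=2: pose=(8,3,N); sL=60/61, sR=20/39; mL=-30/61, mR=1780/2379; mL+mR=10/39 → advance +1; mR−mL=2950/2379 → turn +1·90°
n=3: pose=(8,4,W); sL=30/53, sR=6/5; mL=-15/53, mR=234/265; mL+mR=3/5 → advance +1; mR−mL=309/265 → turn +1·90°
n=4: pose=(7,4,S); sL=12/29, sR=60/97; mL=-6/29, mR=1452/2813; mL+mR=30/97 → advance +1; mR−mL=2034/2813 → turn +1·90°
n=5: pose=(7,3,E); sL=3/5, sR=15/41; mL=-3/10, mR=99/205; mL+mR=15/82 → advance +1; mR−mL=321/410 → turn +1·90°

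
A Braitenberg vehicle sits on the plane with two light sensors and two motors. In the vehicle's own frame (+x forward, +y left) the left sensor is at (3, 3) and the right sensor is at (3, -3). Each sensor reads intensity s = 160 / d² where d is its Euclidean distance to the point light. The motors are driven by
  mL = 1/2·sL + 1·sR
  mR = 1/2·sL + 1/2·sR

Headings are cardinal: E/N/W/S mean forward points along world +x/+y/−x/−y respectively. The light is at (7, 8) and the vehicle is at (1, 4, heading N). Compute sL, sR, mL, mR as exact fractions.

left sensor world pos  = (-2, 7); dL² = 82
right sensor world pos = (4, 7); dR² = 10
sL = 160/82 = 80/41
sR = 160/10 = 16
mL = 1/2·sL + 1·sR = 696/41
mR = 1/2·sL + 1/2·sR = 368/41

80/41 16 696/41 368/41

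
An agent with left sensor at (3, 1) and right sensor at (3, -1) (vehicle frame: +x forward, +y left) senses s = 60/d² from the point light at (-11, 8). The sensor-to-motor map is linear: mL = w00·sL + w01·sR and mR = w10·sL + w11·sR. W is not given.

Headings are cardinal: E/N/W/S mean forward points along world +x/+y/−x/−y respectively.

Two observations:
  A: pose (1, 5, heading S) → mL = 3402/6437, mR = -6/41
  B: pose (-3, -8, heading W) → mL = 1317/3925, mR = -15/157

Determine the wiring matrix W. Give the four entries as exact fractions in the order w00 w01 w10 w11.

obs A: pose=(1,5,S) → sL=12/41, sR=60/157, mL=3402/6437, mR=-6/41
obs B: pose=(-3,-8,W) → sL=30/157, sR=6/25, mL=1317/3925, mR=-15/157
sensor matrix S = [[12/41, 60/157], [30/157, 6/25]]; det S = -70272/25265225
solve [mL_A; mL_B] = S·[w00; w01] and [mR_A; mR_B] = S·[w10; w11]:
  w00 = 1/2, w01 = 1, w10 = -1/2, w11 = 0

1/2 1 -1/2 0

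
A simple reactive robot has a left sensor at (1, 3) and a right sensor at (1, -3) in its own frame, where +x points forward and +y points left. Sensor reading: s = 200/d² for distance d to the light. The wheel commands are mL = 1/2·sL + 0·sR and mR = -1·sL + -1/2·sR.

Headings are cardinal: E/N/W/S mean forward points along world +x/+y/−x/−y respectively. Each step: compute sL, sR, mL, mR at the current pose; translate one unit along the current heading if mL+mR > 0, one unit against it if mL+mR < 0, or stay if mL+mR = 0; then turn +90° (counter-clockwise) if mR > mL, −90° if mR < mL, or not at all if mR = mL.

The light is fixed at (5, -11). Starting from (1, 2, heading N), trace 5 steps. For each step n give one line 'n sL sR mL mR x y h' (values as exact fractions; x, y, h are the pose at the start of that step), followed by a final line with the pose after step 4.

n=0: pose=(1,2,N); sL=40/49, sR=200/197; mL=20/49, mR=-12780/9653; mL+mR=-8840/9653 → advance -1; mR−mL=-16720/9653 → turn -1·90°
n=1: pose=(1,1,E); sL=100/117, sR=20/9; mL=50/117, mR=-230/117; mL+mR=-20/13 → advance -1; mR−mL=-280/117 → turn -1·90°
n=2: pose=(0,1,S); sL=8/5, sR=40/37; mL=4/5, mR=-396/185; mL+mR=-248/185 → advance -1; mR−mL=-544/185 → turn -1·90°
n=3: pose=(0,2,W); sL=25/17, sR=50/73; mL=25/34, mR=-2250/1241; mL+mR=-2675/2482 → advance -1; mR−mL=-6325/2482 → turn -1·90°
n=4: pose=(1,2,N); sL=40/49, sR=200/197; mL=20/49, mR=-12780/9653; mL+mR=-8840/9653 → advance -1; mR−mL=-16720/9653 → turn -1·90°

0 40/49 200/197 20/49 -12780/9653 1 2 N
1 100/117 20/9 50/117 -230/117 1 1 E
2 8/5 40/37 4/5 -396/185 0 1 S
3 25/17 50/73 25/34 -2250/1241 0 2 W
4 40/49 200/197 20/49 -12780/9653 1 2 N
final 1 1 E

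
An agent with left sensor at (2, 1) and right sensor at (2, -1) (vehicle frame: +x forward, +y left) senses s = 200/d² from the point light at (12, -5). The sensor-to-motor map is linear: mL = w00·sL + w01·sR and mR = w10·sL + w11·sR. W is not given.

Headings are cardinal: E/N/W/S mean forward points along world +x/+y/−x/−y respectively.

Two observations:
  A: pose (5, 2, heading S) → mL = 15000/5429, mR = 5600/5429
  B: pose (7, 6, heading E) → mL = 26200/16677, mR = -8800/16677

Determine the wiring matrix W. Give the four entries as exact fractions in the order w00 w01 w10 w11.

obs A: pose=(5,2,S) → sL=200/61, sR=200/89, mL=15000/5429, mR=5600/5429
obs B: pose=(7,6,E) → sL=200/153, sR=200/109, mL=26200/16677, mR=-8800/16677
sensor matrix S = [[200/61, 200/89], [200/153, 200/109]]; det S = 278720000/90539433
solve [mL_A; mL_B] = S·[w00; w01] and [mR_A; mR_B] = S·[w10; w11]:
  w00 = 1/2, w01 = 1/2, w10 = 1, w11 = -1

1/2 1/2 1 -1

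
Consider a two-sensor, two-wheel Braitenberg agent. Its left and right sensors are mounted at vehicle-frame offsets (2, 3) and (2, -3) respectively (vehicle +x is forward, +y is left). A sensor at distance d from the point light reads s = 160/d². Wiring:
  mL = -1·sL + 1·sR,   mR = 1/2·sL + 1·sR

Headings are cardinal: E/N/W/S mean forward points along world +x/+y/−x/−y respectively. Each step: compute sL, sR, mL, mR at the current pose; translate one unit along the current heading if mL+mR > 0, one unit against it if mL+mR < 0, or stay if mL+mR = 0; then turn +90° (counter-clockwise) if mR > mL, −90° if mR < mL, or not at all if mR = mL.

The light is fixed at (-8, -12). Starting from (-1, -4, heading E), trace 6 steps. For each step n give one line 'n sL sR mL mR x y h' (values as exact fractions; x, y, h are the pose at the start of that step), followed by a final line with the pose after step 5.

n=0: pose=(-1,-4,E); sL=80/101, sR=80/53; mL=3840/5353, mR=10200/5353; mL+mR=14040/5353 → advance +1; mR−mL=120/101 → turn +1·90°
n=1: pose=(0,-4,N); sL=32/25, sR=160/221; mL=-3072/5525, mR=7536/5525; mL+mR=4464/5525 → advance +1; mR−mL=48/25 → turn +1·90°
n=2: pose=(0,-3,W); sL=20/9, sR=8/9; mL=-4/3, mR=2; mL+mR=2/3 → advance +1; mR−mL=10/3 → turn +1·90°
n=3: pose=(-1,-3,S); sL=160/149, sR=32/13; mL=2688/1937, mR=5808/1937; mL+mR=8496/1937 → advance +1; mR−mL=240/149 → turn +1·90°
n=4: pose=(-1,-4,E); sL=80/101, sR=80/53; mL=3840/5353, mR=10200/5353; mL+mR=14040/5353 → advance +1; mR−mL=120/101 → turn +1·90°
n=5: pose=(0,-4,N); sL=32/25, sR=160/221; mL=-3072/5525, mR=7536/5525; mL+mR=4464/5525 → advance +1; mR−mL=48/25 → turn +1·90°

0 80/101 80/53 3840/5353 10200/5353 -1 -4 E
1 32/25 160/221 -3072/5525 7536/5525 0 -4 N
2 20/9 8/9 -4/3 2 0 -3 W
3 160/149 32/13 2688/1937 5808/1937 -1 -3 S
4 80/101 80/53 3840/5353 10200/5353 -1 -4 E
5 32/25 160/221 -3072/5525 7536/5525 0 -4 N
final 0 -3 W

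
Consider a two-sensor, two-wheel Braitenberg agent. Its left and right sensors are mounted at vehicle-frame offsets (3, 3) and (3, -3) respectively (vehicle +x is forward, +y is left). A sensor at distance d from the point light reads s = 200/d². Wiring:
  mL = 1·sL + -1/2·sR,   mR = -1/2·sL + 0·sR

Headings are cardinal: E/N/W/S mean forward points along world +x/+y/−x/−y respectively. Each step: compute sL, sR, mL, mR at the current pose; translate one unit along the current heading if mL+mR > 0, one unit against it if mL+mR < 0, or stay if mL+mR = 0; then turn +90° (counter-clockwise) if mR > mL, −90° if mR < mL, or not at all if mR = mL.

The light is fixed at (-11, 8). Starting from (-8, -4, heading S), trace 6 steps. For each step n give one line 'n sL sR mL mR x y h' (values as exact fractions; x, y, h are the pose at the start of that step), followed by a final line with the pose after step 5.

0 200/261 8/9 28/87 -100/261 -8 -4 S
1 50/49 25/8 -425/784 -25/49 -8 -3 W
2 40/49 200/197 2980/9653 -20/49 -7 -3 S
3 20/17 4 -14/17 -10/17 -7 -2 W
4 200/233 200/173 11300/40309 -100/233 -6 -2 S
5 50/37 5 -85/74 -25/37 -6 -1 W
final -5 -1 S

n=0: pose=(-8,-4,S); sL=200/261, sR=8/9; mL=28/87, mR=-100/261; mL+mR=-16/261 → advance -1; mR−mL=-184/261 → turn -1·90°
n=1: pose=(-8,-3,W); sL=50/49, sR=25/8; mL=-425/784, mR=-25/49; mL+mR=-825/784 → advance -1; mR−mL=25/784 → turn +1·90°
n=2: pose=(-7,-3,S); sL=40/49, sR=200/197; mL=2980/9653, mR=-20/49; mL+mR=-960/9653 → advance -1; mR−mL=-6920/9653 → turn -1·90°
n=3: pose=(-7,-2,W); sL=20/17, sR=4; mL=-14/17, mR=-10/17; mL+mR=-24/17 → advance -1; mR−mL=4/17 → turn +1·90°
n=4: pose=(-6,-2,S); sL=200/233, sR=200/173; mL=11300/40309, mR=-100/233; mL+mR=-6000/40309 → advance -1; mR−mL=-28600/40309 → turn -1·90°
n=5: pose=(-6,-1,W); sL=50/37, sR=5; mL=-85/74, mR=-25/37; mL+mR=-135/74 → advance -1; mR−mL=35/74 → turn +1·90°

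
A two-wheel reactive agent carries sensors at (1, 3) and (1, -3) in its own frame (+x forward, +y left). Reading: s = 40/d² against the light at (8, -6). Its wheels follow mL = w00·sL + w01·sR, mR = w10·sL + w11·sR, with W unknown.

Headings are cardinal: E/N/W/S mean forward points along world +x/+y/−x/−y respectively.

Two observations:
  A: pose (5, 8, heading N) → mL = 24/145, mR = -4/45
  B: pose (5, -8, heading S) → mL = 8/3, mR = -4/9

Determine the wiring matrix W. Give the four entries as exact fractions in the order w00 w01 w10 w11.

obs A: pose=(5,8,N) → sL=40/261, sR=8/45, mL=24/145, mR=-4/45
obs B: pose=(5,-8,S) → sL=40/9, sR=8/9, mL=8/3, mR=-4/9
sensor matrix S = [[40/261, 8/45], [40/9, 8/9]]; det S = -512/783
solve [mL_A; mL_B] = S·[w00; w01] and [mR_A; mR_B] = S·[w10; w11]:
  w00 = 1/2, w01 = 1/2, w10 = 0, w11 = -1/2

1/2 1/2 0 -1/2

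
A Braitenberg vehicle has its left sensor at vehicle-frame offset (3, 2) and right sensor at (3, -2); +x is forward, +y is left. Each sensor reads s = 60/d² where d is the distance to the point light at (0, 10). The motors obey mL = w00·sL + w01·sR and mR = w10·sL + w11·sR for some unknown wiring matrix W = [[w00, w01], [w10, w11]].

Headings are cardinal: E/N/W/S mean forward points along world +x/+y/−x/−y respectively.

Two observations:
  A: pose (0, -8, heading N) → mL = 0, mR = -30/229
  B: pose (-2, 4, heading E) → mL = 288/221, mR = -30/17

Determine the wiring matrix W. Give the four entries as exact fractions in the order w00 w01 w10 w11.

1/2 -1/2 -1/2 0

obs A: pose=(0,-8,N) → sL=60/229, sR=60/229, mL=0, mR=-30/229
obs B: pose=(-2,4,E) → sL=60/17, sR=12/13, mL=288/221, mR=-30/17
sensor matrix S = [[60/229, 60/229], [60/17, 12/13]]; det S = -34560/50609
solve [mL_A; mL_B] = S·[w00; w01] and [mR_A; mR_B] = S·[w10; w11]:
  w00 = 1/2, w01 = -1/2, w10 = -1/2, w11 = 0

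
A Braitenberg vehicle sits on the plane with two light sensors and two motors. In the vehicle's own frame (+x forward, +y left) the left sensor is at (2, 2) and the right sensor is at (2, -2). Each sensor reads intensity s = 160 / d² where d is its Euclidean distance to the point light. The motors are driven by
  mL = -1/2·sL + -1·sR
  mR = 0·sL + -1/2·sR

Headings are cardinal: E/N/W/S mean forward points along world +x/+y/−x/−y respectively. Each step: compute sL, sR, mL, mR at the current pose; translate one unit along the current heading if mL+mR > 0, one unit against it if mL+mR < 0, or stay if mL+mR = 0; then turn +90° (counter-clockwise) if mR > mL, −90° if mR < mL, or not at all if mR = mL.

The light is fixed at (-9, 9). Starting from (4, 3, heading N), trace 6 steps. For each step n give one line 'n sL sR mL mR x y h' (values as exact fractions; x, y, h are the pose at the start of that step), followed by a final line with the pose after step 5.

n=0: pose=(4,3,N); sL=160/137, sR=160/241; mL=-41200/33017, mR=-80/241; mL+mR=-52160/33017 → advance -1; mR−mL=30240/33017 → turn +1·90°
n=1: pose=(4,2,W); sL=80/101, sR=80/73; mL=-11000/7373, mR=-40/73; mL+mR=-15040/7373 → advance -1; mR−mL=6960/7373 → turn +1·90°
n=2: pose=(5,2,S); sL=160/337, sR=32/45; mL=-14384/15165, mR=-16/45; mL+mR=-6592/5055 → advance -1; mR−mL=8992/15165 → turn +1·90°
n=3: pose=(5,3,E); sL=10/17, sR=1/2; mL=-27/34, mR=-1/4; mL+mR=-71/68 → advance -1; mR−mL=37/68 → turn +1·90°
n=4: pose=(4,3,N); sL=160/137, sR=160/241; mL=-41200/33017, mR=-80/241; mL+mR=-52160/33017 → advance -1; mR−mL=30240/33017 → turn +1·90°
n=5: pose=(4,2,W); sL=80/101, sR=80/73; mL=-11000/7373, mR=-40/73; mL+mR=-15040/7373 → advance -1; mR−mL=6960/7373 → turn +1·90°

0 160/137 160/241 -41200/33017 -80/241 4 3 N
1 80/101 80/73 -11000/7373 -40/73 4 2 W
2 160/337 32/45 -14384/15165 -16/45 5 2 S
3 10/17 1/2 -27/34 -1/4 5 3 E
4 160/137 160/241 -41200/33017 -80/241 4 3 N
5 80/101 80/73 -11000/7373 -40/73 4 2 W
final 5 2 S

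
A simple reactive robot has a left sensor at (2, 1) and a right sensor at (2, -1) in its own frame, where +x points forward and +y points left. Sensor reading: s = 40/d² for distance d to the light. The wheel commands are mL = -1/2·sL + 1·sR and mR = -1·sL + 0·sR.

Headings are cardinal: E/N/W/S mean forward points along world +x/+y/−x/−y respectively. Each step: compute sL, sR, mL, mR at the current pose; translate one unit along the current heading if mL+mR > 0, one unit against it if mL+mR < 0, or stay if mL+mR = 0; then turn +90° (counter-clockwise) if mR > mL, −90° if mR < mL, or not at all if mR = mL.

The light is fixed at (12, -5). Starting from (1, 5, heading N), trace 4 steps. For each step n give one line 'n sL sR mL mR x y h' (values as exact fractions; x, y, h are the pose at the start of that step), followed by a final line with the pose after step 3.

n=0: pose=(1,5,N); sL=5/36, sR=10/61; mL=415/4392, mR=-5/36; mL+mR=-65/1464 → advance -1; mR−mL=-1025/4392 → turn -1·90°
n=1: pose=(1,4,E); sL=40/181, sR=8/29; mL=868/5249, mR=-40/181; mL+mR=-292/5249 → advance -1; mR−mL=-2028/5249 → turn -1·90°
n=2: pose=(0,4,S); sL=4/17, sR=20/109; mL=122/1853, mR=-4/17; mL+mR=-314/1853 → advance -1; mR−mL=-558/1853 → turn -1·90°
n=3: pose=(0,5,W); sL=40/277, sR=40/317; mL=4740/87809, mR=-40/277; mL+mR=-7940/87809 → advance -1; mR−mL=-17420/87809 → turn -1·90°

0 5/36 10/61 415/4392 -5/36 1 5 N
1 40/181 8/29 868/5249 -40/181 1 4 E
2 4/17 20/109 122/1853 -4/17 0 4 S
3 40/277 40/317 4740/87809 -40/277 0 5 W
final 1 5 N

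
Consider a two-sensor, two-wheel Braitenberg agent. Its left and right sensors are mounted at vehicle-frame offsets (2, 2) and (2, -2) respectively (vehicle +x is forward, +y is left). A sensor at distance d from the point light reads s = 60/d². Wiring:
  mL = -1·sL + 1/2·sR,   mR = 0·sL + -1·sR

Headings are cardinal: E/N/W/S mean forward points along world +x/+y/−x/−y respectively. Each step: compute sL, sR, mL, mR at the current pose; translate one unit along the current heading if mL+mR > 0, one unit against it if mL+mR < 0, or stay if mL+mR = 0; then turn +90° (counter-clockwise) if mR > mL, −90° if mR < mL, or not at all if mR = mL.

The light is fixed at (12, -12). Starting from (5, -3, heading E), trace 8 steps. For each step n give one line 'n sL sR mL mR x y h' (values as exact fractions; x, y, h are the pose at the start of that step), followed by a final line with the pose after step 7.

0 30/73 30/37 -15/2701 -30/37 5 -3 E
1 12/17 60/149 -1278/2533 -60/149 4 -3 S
2 1/3 3/5 -1/30 -3/5 4 -2 E
3 60/113 12/37 -1542/4181 -12/37 3 -2 S
4 30/109 6/13 -63/1417 -6/13 3 -1 E
5 12/29 4/15 -122/435 -4/15 2 -1 S
6 3/13 15/41 -51/1066 -15/41 2 0 E
7 60/181 60/269 -10710/48689 -60/269 1 0 S
final 1 1 W

n=0: pose=(5,-3,E); sL=30/73, sR=30/37; mL=-15/2701, mR=-30/37; mL+mR=-2205/2701 → advance -1; mR−mL=-2175/2701 → turn -1·90°
n=1: pose=(4,-3,S); sL=12/17, sR=60/149; mL=-1278/2533, mR=-60/149; mL+mR=-2298/2533 → advance -1; mR−mL=258/2533 → turn +1·90°
n=2: pose=(4,-2,E); sL=1/3, sR=3/5; mL=-1/30, mR=-3/5; mL+mR=-19/30 → advance -1; mR−mL=-17/30 → turn -1·90°
n=3: pose=(3,-2,S); sL=60/113, sR=12/37; mL=-1542/4181, mR=-12/37; mL+mR=-2898/4181 → advance -1; mR−mL=186/4181 → turn +1·90°
n=4: pose=(3,-1,E); sL=30/109, sR=6/13; mL=-63/1417, mR=-6/13; mL+mR=-717/1417 → advance -1; mR−mL=-591/1417 → turn -1·90°
n=5: pose=(2,-1,S); sL=12/29, sR=4/15; mL=-122/435, mR=-4/15; mL+mR=-238/435 → advance -1; mR−mL=2/145 → turn +1·90°
n=6: pose=(2,0,E); sL=3/13, sR=15/41; mL=-51/1066, mR=-15/41; mL+mR=-441/1066 → advance -1; mR−mL=-339/1066 → turn -1·90°
n=7: pose=(1,0,S); sL=60/181, sR=60/269; mL=-10710/48689, mR=-60/269; mL+mR=-21570/48689 → advance -1; mR−mL=-150/48689 → turn -1·90°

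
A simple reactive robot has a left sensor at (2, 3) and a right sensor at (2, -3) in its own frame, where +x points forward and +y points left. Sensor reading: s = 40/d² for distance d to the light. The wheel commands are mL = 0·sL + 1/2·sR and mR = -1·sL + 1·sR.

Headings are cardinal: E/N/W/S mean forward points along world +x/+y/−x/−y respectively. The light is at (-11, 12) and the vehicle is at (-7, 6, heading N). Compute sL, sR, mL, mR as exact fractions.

40/17 8/13 4/13 -384/221

left sensor world pos  = (-10, 8); dL² = 17
right sensor world pos = (-4, 8); dR² = 65
sL = 40/17 = 40/17
sR = 40/65 = 8/13
mL = 0·sL + 1/2·sR = 4/13
mR = -1·sL + 1·sR = -384/221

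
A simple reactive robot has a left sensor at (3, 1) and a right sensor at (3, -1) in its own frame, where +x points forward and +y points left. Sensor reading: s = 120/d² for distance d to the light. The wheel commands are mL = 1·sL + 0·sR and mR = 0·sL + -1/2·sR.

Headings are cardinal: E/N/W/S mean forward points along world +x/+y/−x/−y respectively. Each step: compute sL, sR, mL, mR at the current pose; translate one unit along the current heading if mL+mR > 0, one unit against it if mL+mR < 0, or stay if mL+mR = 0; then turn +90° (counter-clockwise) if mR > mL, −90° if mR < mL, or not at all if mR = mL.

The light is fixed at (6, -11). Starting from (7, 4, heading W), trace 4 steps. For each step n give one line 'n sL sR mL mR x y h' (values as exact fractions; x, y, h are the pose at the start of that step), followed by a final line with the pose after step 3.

0 3/5 6/13 3/5 -3/13 7 4 W
1 24/65 24/65 24/65 -12/65 6 4 N
2 60/149 20/39 60/149 -10/39 6 5 E
3 120/173 120/169 120/173 -60/169 7 5 S
final 7 4 W

n=0: pose=(7,4,W); sL=3/5, sR=6/13; mL=3/5, mR=-3/13; mL+mR=24/65 → advance +1; mR−mL=-54/65 → turn -1·90°
n=1: pose=(6,4,N); sL=24/65, sR=24/65; mL=24/65, mR=-12/65; mL+mR=12/65 → advance +1; mR−mL=-36/65 → turn -1·90°
n=2: pose=(6,5,E); sL=60/149, sR=20/39; mL=60/149, mR=-10/39; mL+mR=850/5811 → advance +1; mR−mL=-3830/5811 → turn -1·90°
n=3: pose=(7,5,S); sL=120/173, sR=120/169; mL=120/173, mR=-60/169; mL+mR=9900/29237 → advance +1; mR−mL=-30660/29237 → turn -1·90°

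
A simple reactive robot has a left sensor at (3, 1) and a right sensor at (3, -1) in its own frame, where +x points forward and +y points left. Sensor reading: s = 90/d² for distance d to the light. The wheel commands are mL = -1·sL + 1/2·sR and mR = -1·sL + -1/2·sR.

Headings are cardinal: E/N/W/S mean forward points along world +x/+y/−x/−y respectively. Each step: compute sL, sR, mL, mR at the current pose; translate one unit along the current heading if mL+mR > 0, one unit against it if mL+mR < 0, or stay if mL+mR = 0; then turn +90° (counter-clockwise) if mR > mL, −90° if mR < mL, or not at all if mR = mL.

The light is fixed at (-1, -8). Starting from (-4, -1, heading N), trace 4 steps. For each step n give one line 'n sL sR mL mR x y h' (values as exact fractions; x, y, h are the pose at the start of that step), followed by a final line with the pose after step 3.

n=0: pose=(-4,-1,N); sL=45/58, sR=45/52; mL=-1035/3016, mR=-3645/3016; mL+mR=-45/29 → advance -1; mR−mL=-45/52 → turn -1·90°
n=1: pose=(-4,-2,E); sL=90/49, sR=18/5; mL=-9/245, mR=-891/245; mL+mR=-180/49 → advance -1; mR−mL=-18/5 → turn -1·90°
n=2: pose=(-5,-2,S); sL=5, sR=45/17; mL=-125/34, mR=-215/34; mL+mR=-10 → advance -1; mR−mL=-45/17 → turn -1·90°
n=3: pose=(-5,-1,W); sL=18/17, sR=90/113; mL=-1269/1921, mR=-2799/1921; mL+mR=-36/17 → advance -1; mR−mL=-90/113 → turn -1·90°

0 45/58 45/52 -1035/3016 -3645/3016 -4 -1 N
1 90/49 18/5 -9/245 -891/245 -4 -2 E
2 5 45/17 -125/34 -215/34 -5 -2 S
3 18/17 90/113 -1269/1921 -2799/1921 -5 -1 W
final -4 -1 N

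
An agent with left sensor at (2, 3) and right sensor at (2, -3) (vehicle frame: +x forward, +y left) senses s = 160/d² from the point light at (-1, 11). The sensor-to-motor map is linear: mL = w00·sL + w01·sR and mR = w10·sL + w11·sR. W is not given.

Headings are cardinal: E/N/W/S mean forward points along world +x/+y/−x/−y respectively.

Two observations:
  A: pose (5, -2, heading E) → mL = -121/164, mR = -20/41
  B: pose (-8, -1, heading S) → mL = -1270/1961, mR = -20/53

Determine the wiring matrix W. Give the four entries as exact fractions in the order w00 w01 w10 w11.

-1/2 -1/2 -1/2 0

obs A: pose=(5,-2,E) → sL=40/41, sR=1/2, mL=-121/164, mR=-20/41
obs B: pose=(-8,-1,S) → sL=40/53, sR=20/37, mL=-1270/1961, mR=-20/53
sensor matrix S = [[40/41, 1/2], [40/53, 20/37]]; det S = 12060/80401
solve [mL_A; mL_B] = S·[w00; w01] and [mR_A; mR_B] = S·[w10; w11]:
  w00 = -1/2, w01 = -1/2, w10 = -1/2, w11 = 0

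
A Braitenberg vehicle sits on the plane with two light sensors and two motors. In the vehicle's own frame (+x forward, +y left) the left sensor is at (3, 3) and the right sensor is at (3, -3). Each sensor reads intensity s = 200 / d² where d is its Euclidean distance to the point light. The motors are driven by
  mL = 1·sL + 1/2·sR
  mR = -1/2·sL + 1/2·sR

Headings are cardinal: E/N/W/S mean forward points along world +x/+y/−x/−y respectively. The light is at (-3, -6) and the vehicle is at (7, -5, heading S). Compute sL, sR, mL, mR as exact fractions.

left sensor world pos  = (10, -8); dL² = 173
right sensor world pos = (4, -8); dR² = 53
sL = 200/173 = 200/173
sR = 200/53 = 200/53
mL = 1·sL + 1/2·sR = 27900/9169
mR = -1/2·sL + 1/2·sR = 12000/9169

200/173 200/53 27900/9169 12000/9169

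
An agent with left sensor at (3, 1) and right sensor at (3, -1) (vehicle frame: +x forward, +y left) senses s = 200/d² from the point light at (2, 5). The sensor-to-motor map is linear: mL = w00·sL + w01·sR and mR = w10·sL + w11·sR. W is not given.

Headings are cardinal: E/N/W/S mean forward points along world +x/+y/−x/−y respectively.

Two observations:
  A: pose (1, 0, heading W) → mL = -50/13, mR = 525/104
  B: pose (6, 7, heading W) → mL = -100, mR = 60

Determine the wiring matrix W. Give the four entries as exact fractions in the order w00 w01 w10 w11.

-1 0 1/2 1/2

obs A: pose=(1,0,W) → sL=50/13, sR=25/4, mL=-50/13, mR=525/104
obs B: pose=(6,7,W) → sL=100, sR=20, mL=-100, mR=60
sensor matrix S = [[50/13, 25/4], [100, 20]]; det S = -7125/13
solve [mL_A; mL_B] = S·[w00; w01] and [mR_A; mR_B] = S·[w10; w11]:
  w00 = -1, w01 = 0, w10 = 1/2, w11 = 1/2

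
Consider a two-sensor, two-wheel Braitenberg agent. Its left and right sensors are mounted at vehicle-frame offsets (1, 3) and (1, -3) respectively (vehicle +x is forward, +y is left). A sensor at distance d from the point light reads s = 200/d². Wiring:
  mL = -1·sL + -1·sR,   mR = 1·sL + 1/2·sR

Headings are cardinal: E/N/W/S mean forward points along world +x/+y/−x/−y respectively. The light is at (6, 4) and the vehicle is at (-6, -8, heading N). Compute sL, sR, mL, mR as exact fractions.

left sensor world pos  = (-9, -7); dL² = 346
right sensor world pos = (-3, -7); dR² = 202
sL = 200/346 = 100/173
sR = 200/202 = 100/101
mL = -1·sL + -1·sR = -27400/17473
mR = 1·sL + 1/2·sR = 18750/17473

100/173 100/101 -27400/17473 18750/17473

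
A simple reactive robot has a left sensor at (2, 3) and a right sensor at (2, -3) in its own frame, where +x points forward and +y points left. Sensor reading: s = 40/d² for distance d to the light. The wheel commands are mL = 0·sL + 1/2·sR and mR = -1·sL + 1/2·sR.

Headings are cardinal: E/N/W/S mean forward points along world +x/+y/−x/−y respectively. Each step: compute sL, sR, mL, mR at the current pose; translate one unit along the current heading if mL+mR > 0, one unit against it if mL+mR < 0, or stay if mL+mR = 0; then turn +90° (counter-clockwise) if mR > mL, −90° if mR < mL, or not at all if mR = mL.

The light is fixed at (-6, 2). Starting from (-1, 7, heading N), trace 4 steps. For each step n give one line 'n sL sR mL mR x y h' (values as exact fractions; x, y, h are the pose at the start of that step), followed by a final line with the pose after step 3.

n=0: pose=(-1,7,N); sL=40/53, sR=40/113; mL=20/113, mR=-3460/5989; mL+mR=-2400/5989 → advance -1; mR−mL=-40/53 → turn -1·90°
n=1: pose=(-1,6,E); sL=20/49, sR=4/5; mL=2/5, mR=-2/245; mL+mR=96/245 → advance +1; mR−mL=-20/49 → turn -1·90°
n=2: pose=(0,6,S); sL=8/17, sR=40/13; mL=20/13, mR=236/221; mL+mR=576/221 → advance +1; mR−mL=-8/17 → turn -1·90°
n=3: pose=(0,5,W); sL=5/2, sR=10/13; mL=5/13, mR=-55/26; mL+mR=-45/26 → advance -1; mR−mL=-5/2 → turn -1·90°

0 40/53 40/113 20/113 -3460/5989 -1 7 N
1 20/49 4/5 2/5 -2/245 -1 6 E
2 8/17 40/13 20/13 236/221 0 6 S
3 5/2 10/13 5/13 -55/26 0 5 W
final 1 5 N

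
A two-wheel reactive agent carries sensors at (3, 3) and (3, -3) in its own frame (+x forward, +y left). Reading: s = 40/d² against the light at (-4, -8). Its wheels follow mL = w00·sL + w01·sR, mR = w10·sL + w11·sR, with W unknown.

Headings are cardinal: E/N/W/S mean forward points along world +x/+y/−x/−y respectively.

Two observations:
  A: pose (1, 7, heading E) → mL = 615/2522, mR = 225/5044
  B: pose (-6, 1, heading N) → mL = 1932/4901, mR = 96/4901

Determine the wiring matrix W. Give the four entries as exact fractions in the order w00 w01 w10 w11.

1/2 1 -1/2 1/2

obs A: pose=(1,7,E) → sL=10/97, sR=5/26, mL=615/2522, mR=225/5044
obs B: pose=(-6,1,N) → sL=40/169, sR=8/29, mL=1932/4901, mR=96/4901
sensor matrix S = [[10/97, 5/26], [40/169, 8/29]]; det S = -105540/6180161
solve [mL_A; mL_B] = S·[w00; w01] and [mR_A; mR_B] = S·[w10; w11]:
  w00 = 1/2, w01 = 1, w10 = -1/2, w11 = 1/2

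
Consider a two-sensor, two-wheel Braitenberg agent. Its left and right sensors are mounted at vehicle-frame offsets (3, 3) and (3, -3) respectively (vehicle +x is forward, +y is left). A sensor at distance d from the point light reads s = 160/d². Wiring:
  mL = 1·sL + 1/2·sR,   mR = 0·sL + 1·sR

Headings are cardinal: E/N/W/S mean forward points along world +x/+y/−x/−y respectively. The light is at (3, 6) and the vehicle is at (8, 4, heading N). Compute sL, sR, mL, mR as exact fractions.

32 32/13 432/13 32/13

left sensor world pos  = (5, 7); dL² = 5
right sensor world pos = (11, 7); dR² = 65
sL = 160/5 = 32
sR = 160/65 = 32/13
mL = 1·sL + 1/2·sR = 432/13
mR = 0·sL + 1·sR = 32/13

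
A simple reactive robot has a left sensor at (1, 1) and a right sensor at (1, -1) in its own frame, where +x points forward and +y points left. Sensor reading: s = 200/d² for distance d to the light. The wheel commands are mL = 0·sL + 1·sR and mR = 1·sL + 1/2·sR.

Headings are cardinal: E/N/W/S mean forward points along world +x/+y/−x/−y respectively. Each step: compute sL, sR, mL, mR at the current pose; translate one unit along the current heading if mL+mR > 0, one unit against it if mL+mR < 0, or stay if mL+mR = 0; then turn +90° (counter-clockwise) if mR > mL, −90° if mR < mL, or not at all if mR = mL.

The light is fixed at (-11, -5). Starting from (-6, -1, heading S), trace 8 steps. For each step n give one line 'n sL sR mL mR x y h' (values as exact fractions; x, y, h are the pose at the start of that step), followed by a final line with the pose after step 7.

0 40/9 8 8 76/9 -6 -1 S
1 50/13 5 5 165/26 -6 -2 E
2 200/41 40/13 40/13 3420/533 -5 -2 N
3 100/17 4 4 134/17 -5 -1 W
4 40/9 8 8 76/9 -6 -1 S
5 50/13 5 5 165/26 -6 -2 E
6 200/41 40/13 40/13 3420/533 -5 -2 N
7 100/17 4 4 134/17 -5 -1 W
final -6 -1 S

n=0: pose=(-6,-1,S); sL=40/9, sR=8; mL=8, mR=76/9; mL+mR=148/9 → advance +1; mR−mL=4/9 → turn +1·90°
n=1: pose=(-6,-2,E); sL=50/13, sR=5; mL=5, mR=165/26; mL+mR=295/26 → advance +1; mR−mL=35/26 → turn +1·90°
n=2: pose=(-5,-2,N); sL=200/41, sR=40/13; mL=40/13, mR=3420/533; mL+mR=5060/533 → advance +1; mR−mL=1780/533 → turn +1·90°
n=3: pose=(-5,-1,W); sL=100/17, sR=4; mL=4, mR=134/17; mL+mR=202/17 → advance +1; mR−mL=66/17 → turn +1·90°
n=4: pose=(-6,-1,S); sL=40/9, sR=8; mL=8, mR=76/9; mL+mR=148/9 → advance +1; mR−mL=4/9 → turn +1·90°
n=5: pose=(-6,-2,E); sL=50/13, sR=5; mL=5, mR=165/26; mL+mR=295/26 → advance +1; mR−mL=35/26 → turn +1·90°
n=6: pose=(-5,-2,N); sL=200/41, sR=40/13; mL=40/13, mR=3420/533; mL+mR=5060/533 → advance +1; mR−mL=1780/533 → turn +1·90°
n=7: pose=(-5,-1,W); sL=100/17, sR=4; mL=4, mR=134/17; mL+mR=202/17 → advance +1; mR−mL=66/17 → turn +1·90°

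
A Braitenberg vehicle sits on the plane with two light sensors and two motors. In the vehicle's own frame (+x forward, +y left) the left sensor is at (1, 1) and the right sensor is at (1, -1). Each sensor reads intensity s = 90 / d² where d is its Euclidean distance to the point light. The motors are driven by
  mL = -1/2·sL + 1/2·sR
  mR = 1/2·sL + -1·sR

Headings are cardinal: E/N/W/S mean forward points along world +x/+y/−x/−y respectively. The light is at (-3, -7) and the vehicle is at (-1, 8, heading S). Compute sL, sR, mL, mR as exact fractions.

left sensor world pos  = (0, 7); dL² = 205
right sensor world pos = (-2, 7); dR² = 197
sL = 90/205 = 18/41
sR = 90/197 = 90/197
mL = -1/2·sL + 1/2·sR = 72/8077
mR = 1/2·sL + -1·sR = -1917/8077

18/41 90/197 72/8077 -1917/8077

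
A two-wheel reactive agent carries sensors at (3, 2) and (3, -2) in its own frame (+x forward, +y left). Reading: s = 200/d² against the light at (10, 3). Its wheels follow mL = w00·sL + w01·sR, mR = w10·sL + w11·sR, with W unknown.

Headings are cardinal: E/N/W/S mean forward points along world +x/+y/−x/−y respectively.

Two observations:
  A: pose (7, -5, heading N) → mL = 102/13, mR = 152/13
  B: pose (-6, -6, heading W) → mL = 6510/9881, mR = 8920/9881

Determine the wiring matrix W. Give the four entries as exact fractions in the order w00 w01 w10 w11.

1 1/2 1 1

obs A: pose=(7,-5,N) → sL=4, sR=100/13, mL=102/13, mR=152/13
obs B: pose=(-6,-6,W) → sL=100/241, sR=20/41, mL=6510/9881, mR=8920/9881
sensor matrix S = [[4, 100/13], [100/241, 20/41]]; det S = -159360/128453
solve [mL_A; mL_B] = S·[w00; w01] and [mR_A; mR_B] = S·[w10; w11]:
  w00 = 1, w01 = 1/2, w10 = 1, w11 = 1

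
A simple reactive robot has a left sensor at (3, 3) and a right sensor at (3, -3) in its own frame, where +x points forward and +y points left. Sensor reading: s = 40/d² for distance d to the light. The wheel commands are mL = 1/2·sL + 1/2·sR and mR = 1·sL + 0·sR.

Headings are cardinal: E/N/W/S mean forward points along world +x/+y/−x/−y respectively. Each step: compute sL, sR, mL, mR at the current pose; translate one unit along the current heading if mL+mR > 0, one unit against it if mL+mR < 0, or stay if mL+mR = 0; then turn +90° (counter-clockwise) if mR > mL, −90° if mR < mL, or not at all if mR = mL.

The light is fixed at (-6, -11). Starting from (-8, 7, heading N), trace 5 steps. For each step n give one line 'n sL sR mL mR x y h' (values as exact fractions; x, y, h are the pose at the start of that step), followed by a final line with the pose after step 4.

n=0: pose=(-8,7,N); sL=20/233, sR=20/221; mL=4540/51493, mR=20/233; mL+mR=8960/51493 → advance +1; mR−mL=-120/51493 → turn -1·90°
n=1: pose=(-8,8,E); sL=8/97, sR=40/257; mL=2968/24929, mR=8/97; mL+mR=5024/24929 → advance +1; mR−mL=-912/24929 → turn -1·90°
n=2: pose=(-7,8,S); sL=2/13, sR=5/34; mL=133/884, mR=2/13; mL+mR=269/884 → advance +1; mR−mL=3/884 → turn +1·90°
n=3: pose=(-7,7,E); sL=8/89, sR=40/229; mL=2696/20381, mR=8/89; mL+mR=4528/20381 → advance +1; mR−mL=-864/20381 → turn -1·90°
n=4: pose=(-6,7,S); sL=20/117, sR=20/117; mL=20/117, mR=20/117; mL+mR=40/117 → advance +1; mR−mL=0 → turn +0·90°

0 20/233 20/221 4540/51493 20/233 -8 7 N
1 8/97 40/257 2968/24929 8/97 -8 8 E
2 2/13 5/34 133/884 2/13 -7 8 S
3 8/89 40/229 2696/20381 8/89 -7 7 E
4 20/117 20/117 20/117 20/117 -6 7 S
final -6 6 S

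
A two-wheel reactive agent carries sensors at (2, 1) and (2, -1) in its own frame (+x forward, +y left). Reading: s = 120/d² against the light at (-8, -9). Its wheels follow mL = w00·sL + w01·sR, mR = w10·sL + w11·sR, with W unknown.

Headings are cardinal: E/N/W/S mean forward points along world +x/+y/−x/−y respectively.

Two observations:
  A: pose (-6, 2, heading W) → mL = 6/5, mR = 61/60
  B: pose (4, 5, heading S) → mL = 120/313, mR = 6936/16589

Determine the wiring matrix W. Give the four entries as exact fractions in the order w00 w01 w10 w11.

obs A: pose=(-6,2,W) → sL=6/5, sR=5/6, mL=6/5, mR=61/60
obs B: pose=(4,5,S) → sL=120/313, sR=24/53, mL=120/313, mR=6936/16589
sensor matrix S = [[6/5, 5/6], [120/313, 24/53]]; det S = 18572/82945
solve [mL_A; mL_B] = S·[w00; w01] and [mR_A; mR_B] = S·[w10; w11]:
  w00 = 1, w01 = 0, w10 = 1/2, w11 = 1/2

1 0 1/2 1/2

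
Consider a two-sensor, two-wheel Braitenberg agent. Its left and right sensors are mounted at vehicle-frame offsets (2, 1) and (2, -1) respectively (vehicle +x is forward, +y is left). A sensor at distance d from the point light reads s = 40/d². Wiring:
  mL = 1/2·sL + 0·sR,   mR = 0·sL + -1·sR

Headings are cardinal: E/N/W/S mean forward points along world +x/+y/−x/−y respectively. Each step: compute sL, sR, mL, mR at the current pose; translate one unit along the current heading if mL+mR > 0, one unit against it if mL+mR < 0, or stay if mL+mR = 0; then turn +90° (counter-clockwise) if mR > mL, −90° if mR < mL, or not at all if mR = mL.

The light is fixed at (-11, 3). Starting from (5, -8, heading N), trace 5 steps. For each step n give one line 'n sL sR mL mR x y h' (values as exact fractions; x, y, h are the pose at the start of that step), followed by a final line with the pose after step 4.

0 20/153 4/37 10/153 -4/37 5 -8 N
1 8/89 40/493 4/89 -40/493 5 -9 E
2 10/113 5/49 5/113 -5/49 4 -9 S
3 40/313 40/269 20/313 -40/269 4 -8 W
4 20/153 4/37 10/153 -4/37 5 -8 N
final 5 -9 E

n=0: pose=(5,-8,N); sL=20/153, sR=4/37; mL=10/153, mR=-4/37; mL+mR=-242/5661 → advance -1; mR−mL=-982/5661 → turn -1·90°
n=1: pose=(5,-9,E); sL=8/89, sR=40/493; mL=4/89, mR=-40/493; mL+mR=-1588/43877 → advance -1; mR−mL=-5532/43877 → turn -1·90°
n=2: pose=(4,-9,S); sL=10/113, sR=5/49; mL=5/113, mR=-5/49; mL+mR=-320/5537 → advance -1; mR−mL=-810/5537 → turn -1·90°
n=3: pose=(4,-8,W); sL=40/313, sR=40/269; mL=20/313, mR=-40/269; mL+mR=-7140/84197 → advance -1; mR−mL=-17900/84197 → turn -1·90°
n=4: pose=(5,-8,N); sL=20/153, sR=4/37; mL=10/153, mR=-4/37; mL+mR=-242/5661 → advance -1; mR−mL=-982/5661 → turn -1·90°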